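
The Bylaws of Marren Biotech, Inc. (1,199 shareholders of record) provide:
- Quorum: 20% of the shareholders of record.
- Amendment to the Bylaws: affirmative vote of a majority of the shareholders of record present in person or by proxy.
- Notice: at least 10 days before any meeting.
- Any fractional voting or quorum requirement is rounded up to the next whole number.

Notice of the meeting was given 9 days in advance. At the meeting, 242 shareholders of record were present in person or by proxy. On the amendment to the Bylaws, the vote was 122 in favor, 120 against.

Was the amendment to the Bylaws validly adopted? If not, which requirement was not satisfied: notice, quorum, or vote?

Invalid — notice requirement not satisfied.

Notice: 9 days given; 10 required. Not satisfied.
Quorum: 20% of 1,199 = 239.80, rounded up to 240; 242 present. Satisfied.
Vote: requires a majority of those present (242); a majority of 242 is 122, so 122 needed; 122 in favor. Satisfied.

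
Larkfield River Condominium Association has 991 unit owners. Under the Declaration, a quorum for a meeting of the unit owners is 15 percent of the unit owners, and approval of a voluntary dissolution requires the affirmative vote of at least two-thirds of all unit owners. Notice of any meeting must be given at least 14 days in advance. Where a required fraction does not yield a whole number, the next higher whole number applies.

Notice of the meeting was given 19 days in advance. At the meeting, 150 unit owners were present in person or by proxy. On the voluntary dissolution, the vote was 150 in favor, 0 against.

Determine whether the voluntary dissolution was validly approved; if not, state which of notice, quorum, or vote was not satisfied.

Notice: 19 days given; 14 required. Satisfied.
Quorum: 15% of 991 = 148.65, rounded up to 149; 150 present. Satisfied.
Vote: requires two-thirds of all unit owners (991); 2/3 of 991 = 660.67, rounded up to 661, so 661 needed; 150 in favor. Not satisfied.

Invalid — vote requirement not satisfied.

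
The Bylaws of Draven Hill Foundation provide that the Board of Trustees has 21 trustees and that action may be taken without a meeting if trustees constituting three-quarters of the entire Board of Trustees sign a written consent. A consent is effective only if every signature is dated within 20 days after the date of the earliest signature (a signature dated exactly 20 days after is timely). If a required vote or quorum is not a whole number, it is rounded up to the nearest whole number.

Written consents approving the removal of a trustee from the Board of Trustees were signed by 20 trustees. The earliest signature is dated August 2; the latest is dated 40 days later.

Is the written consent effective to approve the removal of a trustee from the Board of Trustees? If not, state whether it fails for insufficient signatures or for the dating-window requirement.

Not effective — dating-window requirement not satisfied.

Signatures required: three-quarters of 21 — 3/4 of 21 = 15.75, rounded up to 16, so 16 needed; 20 signed. Sufficient.
Dating window: the latest signature is 40 days after the earliest; the limit is 20 days. Outside the window.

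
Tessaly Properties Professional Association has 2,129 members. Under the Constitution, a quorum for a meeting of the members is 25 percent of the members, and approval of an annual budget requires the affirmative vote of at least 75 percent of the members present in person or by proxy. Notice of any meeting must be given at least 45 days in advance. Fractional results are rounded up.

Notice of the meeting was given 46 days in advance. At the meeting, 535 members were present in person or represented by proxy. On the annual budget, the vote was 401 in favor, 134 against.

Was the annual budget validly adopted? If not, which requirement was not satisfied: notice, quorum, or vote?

Notice: 46 days given; 45 required. Satisfied.
Quorum: 25% of 2,129 = 532.25, rounded up to 533; 535 present. Satisfied.
Vote: requires three-fourths of those present (535); 3/4 of 535 = 401.25, rounded up to 402, so 402 needed; 401 in favor. Not satisfied.

Invalid — vote requirement not satisfied.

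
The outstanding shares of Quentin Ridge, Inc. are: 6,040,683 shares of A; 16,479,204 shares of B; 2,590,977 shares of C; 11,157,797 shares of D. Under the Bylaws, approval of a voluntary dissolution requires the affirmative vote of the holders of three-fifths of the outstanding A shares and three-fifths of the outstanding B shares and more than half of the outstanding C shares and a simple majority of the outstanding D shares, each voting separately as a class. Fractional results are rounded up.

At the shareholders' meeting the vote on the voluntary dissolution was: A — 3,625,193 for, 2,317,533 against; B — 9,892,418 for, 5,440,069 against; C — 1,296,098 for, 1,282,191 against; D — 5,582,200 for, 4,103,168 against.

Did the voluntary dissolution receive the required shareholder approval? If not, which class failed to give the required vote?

Approved — every class gave the required vote.

A: 3/5 of 6040683 = 3624409.80, rounded up to 3624410; 3,624,410 required, 3,625,193 in favor — approved.
B: 3/5 of 16479204 = 9887522.40, rounded up to 9887523; 9,887,523 required, 9,892,418 in favor — approved.
C: a majority of 2590977 is 1295489; 1,295,489 required, 1,296,098 in favor — approved.
D: a majority of 11157797 is 5578899; 5,578,899 required, 5,582,200 in favor — approved.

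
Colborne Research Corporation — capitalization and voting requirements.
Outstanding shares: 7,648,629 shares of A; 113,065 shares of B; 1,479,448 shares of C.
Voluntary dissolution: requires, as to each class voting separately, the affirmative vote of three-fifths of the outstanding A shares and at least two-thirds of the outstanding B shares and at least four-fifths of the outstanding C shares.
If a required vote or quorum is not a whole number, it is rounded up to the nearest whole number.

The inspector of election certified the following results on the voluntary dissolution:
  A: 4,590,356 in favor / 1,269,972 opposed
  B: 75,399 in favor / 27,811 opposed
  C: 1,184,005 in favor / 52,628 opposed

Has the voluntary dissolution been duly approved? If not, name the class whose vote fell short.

A: 3/5 of 7648629 = 4589177.40, rounded up to 4589178; 4,589,178 required, 4,590,356 in favor — approved.
B: 2/3 of 113065 = 75376.67, rounded up to 75377; 75,377 required, 75,399 in favor — approved.
C: 4/5 of 1479448 = 1183558.40, rounded up to 1183559; 1,183,559 required, 1,184,005 in favor — approved.

Approved — every class gave the required vote.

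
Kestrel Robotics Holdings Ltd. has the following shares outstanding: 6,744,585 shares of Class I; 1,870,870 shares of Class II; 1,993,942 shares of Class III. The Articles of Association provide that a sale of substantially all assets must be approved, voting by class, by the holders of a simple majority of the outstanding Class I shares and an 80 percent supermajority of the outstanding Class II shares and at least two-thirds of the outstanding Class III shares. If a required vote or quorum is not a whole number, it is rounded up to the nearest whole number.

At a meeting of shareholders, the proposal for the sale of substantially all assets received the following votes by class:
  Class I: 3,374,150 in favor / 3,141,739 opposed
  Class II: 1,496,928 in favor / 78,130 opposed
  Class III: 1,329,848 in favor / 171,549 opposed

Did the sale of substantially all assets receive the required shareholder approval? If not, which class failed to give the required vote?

Approved — every class gave the required vote.

Class I: a majority of 6744585 is 3372293; 3,372,293 required, 3,374,150 in favor — approved.
Class II: 4/5 of 1870870 = 1496696; 1,496,696 required, 1,496,928 in favor — approved.
Class III: 2/3 of 1993942 = 1329294.67, rounded up to 1329295; 1,329,295 required, 1,329,848 in favor — approved.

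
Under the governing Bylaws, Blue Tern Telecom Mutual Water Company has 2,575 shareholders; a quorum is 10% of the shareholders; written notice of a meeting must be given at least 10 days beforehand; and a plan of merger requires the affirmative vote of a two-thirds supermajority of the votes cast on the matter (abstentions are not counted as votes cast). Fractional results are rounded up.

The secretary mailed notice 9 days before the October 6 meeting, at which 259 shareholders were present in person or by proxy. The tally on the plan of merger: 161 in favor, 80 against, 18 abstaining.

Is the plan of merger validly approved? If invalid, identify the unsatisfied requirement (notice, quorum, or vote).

Notice: 9 days given; 10 required. Not satisfied.
Quorum: 10% of 2,575 = 257.50, rounded up to 258; 259 present. Satisfied.
Vote: requires two-thirds of the votes cast (259 − 18 abstaining = 241); 2/3 of 241 = 160.67, rounded up to 161, so 161 needed; 161 in favor. Satisfied.

Invalid — notice requirement not satisfied.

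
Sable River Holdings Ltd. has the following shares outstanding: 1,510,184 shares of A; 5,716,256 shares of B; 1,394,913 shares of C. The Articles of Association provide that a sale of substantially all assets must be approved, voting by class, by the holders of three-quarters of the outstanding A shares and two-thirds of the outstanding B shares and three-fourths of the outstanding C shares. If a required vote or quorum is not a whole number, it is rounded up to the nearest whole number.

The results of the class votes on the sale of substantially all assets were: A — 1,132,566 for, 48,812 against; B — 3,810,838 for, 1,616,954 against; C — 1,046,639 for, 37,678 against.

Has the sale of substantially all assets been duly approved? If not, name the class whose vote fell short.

A: 3/4 of 1510184 = 1132638; 1,132,638 required, 1,132,566 in favor — not approved.
B: 2/3 of 5716256 = 3810837.33, rounded up to 3810838; 3,810,838 required, 3,810,838 in favor — approved.
C: 3/4 of 1394913 = 1046184.75, rounded up to 1046185; 1,046,185 required, 1,046,639 in favor — approved.

Not approved — the A shares did not give the required vote.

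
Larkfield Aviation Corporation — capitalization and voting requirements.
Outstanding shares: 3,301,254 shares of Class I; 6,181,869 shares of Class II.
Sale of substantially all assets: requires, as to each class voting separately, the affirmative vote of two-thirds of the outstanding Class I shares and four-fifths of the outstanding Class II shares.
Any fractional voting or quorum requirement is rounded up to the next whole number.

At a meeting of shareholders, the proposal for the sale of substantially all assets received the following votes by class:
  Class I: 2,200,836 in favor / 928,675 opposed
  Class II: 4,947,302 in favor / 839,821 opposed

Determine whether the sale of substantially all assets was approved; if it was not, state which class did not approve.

Class I: 2/3 of 3301254 = 2200836; 2,200,836 required, 2,200,836 in favor — approved.
Class II: 4/5 of 6181869 = 4945495.20, rounded up to 4945496; 4,945,496 required, 4,947,302 in favor — approved.

Approved — every class gave the required vote.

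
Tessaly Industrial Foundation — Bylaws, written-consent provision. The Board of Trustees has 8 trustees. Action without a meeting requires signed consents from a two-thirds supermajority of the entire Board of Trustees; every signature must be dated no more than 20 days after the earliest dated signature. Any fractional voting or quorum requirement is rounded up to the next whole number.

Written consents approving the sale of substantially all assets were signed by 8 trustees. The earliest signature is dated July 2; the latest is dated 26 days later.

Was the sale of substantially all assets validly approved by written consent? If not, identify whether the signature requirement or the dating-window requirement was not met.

Not effective — dating-window requirement not satisfied.

Signatures required: a two-thirds supermajority of 8 — 2/3 of 8 = 5.33, rounded up to 6, so 6 needed; 8 signed. Sufficient.
Dating window: the latest signature is 26 days after the earliest; the limit is 20 days. Outside the window.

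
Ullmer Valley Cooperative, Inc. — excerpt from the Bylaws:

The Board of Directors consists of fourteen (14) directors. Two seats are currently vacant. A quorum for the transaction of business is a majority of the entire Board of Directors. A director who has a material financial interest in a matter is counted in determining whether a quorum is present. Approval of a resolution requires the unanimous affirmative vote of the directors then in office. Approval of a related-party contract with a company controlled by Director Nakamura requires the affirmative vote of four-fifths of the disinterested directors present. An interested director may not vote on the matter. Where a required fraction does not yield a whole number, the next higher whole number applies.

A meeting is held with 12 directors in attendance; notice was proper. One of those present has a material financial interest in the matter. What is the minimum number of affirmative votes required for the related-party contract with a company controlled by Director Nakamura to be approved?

9

The related-party contract with a company controlled by Director Nakamura requires four-fifths of the disinterested directors present (12 − 1 = 11).
4/5 of 11 = 8.80, rounded up to 9.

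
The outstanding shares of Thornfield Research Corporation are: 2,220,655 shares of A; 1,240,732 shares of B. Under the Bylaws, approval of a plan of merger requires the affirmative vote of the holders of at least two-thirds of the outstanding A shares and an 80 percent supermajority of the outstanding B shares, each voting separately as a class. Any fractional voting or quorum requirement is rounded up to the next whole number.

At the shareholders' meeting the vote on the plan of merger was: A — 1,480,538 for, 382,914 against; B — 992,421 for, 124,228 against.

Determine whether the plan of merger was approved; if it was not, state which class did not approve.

A: 2/3 of 2220655 = 1480436.67, rounded up to 1480437; 1,480,437 required, 1,480,538 in favor — approved.
B: 4/5 of 1240732 = 992585.60, rounded up to 992586; 992,586 required, 992,421 in favor — not approved.

Not approved — the B shares did not give the required vote.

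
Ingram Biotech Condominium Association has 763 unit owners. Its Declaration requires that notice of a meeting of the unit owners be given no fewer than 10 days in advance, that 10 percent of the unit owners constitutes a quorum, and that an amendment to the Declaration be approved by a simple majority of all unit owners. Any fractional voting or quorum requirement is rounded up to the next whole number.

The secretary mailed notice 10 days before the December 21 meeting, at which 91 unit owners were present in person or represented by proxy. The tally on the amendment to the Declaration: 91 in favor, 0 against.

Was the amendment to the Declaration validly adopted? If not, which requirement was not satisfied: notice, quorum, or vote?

Invalid — vote requirement not satisfied.

Notice: 10 days given; 10 required. Satisfied.
Quorum: 10% of 763 = 76.30, rounded up to 77; 91 present. Satisfied.
Vote: requires a majority of all unit owners (763); a majority of 763 is 382, so 382 needed; 91 in favor. Not satisfied.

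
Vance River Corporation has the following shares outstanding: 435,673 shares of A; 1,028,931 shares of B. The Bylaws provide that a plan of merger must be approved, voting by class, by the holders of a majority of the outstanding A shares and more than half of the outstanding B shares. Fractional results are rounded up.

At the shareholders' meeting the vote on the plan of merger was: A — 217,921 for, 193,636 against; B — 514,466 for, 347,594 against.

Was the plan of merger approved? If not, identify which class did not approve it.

A: a majority of 435673 is 217837; 217,837 required, 217,921 in favor — approved.
B: a majority of 1028931 is 514466; 514,466 required, 514,466 in favor — approved.

Approved — every class gave the required vote.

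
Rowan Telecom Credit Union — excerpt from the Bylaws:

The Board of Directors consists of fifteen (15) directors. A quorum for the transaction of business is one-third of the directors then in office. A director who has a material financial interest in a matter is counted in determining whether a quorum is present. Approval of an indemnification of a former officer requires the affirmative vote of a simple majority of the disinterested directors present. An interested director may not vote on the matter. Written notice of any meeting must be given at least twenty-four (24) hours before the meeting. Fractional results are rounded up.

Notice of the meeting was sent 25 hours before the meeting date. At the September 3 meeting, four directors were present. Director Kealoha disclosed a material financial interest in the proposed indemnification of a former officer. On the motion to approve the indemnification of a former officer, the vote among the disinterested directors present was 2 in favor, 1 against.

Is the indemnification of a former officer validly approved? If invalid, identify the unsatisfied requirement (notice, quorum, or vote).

Invalid — quorum requirement not satisfied.

Notice: 25 hours given; 24 required (25 ≥ 24). Satisfied.
Quorum: 4 present (interested directors count toward quorum); quorum is 5. Not satisfied.
Vote: the indemnification of a former officer requires a majority of the disinterested directors present (4 − 1 = 3). A majority of 3 is 2, so 2 affirmative votes are needed; 2 voted in favor. Satisfied. (Moot — without a quorum no business can be validly transacted.)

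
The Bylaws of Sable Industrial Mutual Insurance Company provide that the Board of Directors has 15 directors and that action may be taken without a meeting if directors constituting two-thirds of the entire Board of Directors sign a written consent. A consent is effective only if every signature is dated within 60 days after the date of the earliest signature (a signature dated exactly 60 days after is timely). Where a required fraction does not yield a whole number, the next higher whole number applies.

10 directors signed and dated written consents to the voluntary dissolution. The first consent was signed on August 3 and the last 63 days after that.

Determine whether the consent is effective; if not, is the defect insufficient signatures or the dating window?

Signatures required: two-thirds of 15 — 2/3 of 15 = 10, so 10 needed; 10 signed. Sufficient.
Dating window: the latest signature is 63 days after the earliest; the limit is 60 days. Outside the window.

Not effective — dating-window requirement not satisfied.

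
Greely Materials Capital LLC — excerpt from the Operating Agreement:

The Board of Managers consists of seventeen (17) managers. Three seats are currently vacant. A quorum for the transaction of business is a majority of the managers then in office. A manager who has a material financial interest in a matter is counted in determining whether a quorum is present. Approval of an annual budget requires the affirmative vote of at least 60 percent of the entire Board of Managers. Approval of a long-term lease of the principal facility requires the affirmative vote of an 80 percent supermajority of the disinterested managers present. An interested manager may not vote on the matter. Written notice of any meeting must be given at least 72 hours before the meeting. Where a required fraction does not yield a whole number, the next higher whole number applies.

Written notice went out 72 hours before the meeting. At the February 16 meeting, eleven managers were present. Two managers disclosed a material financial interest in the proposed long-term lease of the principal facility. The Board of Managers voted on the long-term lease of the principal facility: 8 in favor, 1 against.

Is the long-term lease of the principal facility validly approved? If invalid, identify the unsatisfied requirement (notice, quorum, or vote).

Valid — all requirements satisfied.

Notice: 72 hours given; 72 required (72 ≥ 72). Satisfied.
Quorum: 11 present (interested managers count toward quorum); quorum is 8. Satisfied.
Vote: the long-term lease of the principal facility requires four-fifths of the disinterested managers present (11 − 2 = 9). 4/5 of 9 = 7.20, rounded up to 8, so 8 affirmative votes are needed; 8 voted in favor. Satisfied.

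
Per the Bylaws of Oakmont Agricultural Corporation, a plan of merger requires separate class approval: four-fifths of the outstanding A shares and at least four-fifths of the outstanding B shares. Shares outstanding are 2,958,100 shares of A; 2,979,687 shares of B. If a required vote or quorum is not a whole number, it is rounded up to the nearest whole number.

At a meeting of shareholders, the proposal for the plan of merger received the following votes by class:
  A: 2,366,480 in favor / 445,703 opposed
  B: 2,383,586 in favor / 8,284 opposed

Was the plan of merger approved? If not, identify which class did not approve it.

Not approved — the B shares did not give the required vote.

A: 4/5 of 2958100 = 2366480; 2,366,480 required, 2,366,480 in favor — approved.
B: 4/5 of 2979687 = 2383749.60, rounded up to 2383750; 2,383,750 required, 2,383,586 in favor — not approved.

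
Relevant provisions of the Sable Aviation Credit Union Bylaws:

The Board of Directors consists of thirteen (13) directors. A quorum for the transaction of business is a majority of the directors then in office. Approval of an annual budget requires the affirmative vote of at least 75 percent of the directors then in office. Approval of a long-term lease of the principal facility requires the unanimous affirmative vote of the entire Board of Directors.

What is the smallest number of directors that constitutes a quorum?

7

A majority of 13 is 7.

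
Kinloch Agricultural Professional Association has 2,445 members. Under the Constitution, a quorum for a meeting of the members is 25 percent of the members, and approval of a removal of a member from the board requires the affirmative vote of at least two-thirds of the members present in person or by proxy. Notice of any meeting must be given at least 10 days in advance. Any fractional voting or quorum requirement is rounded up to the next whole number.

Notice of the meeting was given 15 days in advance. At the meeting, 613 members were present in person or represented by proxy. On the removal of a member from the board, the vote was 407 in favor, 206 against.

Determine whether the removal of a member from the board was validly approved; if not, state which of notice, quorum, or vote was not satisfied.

Notice: 15 days given; 10 required. Satisfied.
Quorum: 25% of 2,445 = 611.25, rounded up to 612; 613 present. Satisfied.
Vote: requires two-thirds of those present (613); 2/3 of 613 = 408.67, rounded up to 409, so 409 needed; 407 in favor. Not satisfied.

Invalid — vote requirement not satisfied.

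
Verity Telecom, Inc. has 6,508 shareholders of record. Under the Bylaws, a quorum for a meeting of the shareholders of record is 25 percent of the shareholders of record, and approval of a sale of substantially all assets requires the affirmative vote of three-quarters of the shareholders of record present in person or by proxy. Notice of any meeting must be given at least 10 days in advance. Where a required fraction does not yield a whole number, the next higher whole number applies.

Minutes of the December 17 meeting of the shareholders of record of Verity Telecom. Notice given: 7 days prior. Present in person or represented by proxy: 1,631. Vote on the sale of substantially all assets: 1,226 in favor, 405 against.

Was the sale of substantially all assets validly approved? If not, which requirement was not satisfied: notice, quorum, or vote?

Invalid — notice requirement not satisfied.

Notice: 7 days given; 10 required. Not satisfied.
Quorum: 25% of 6,508 = 1,627; 1,631 present. Satisfied.
Vote: requires three-fourths of those present (1,631); 3/4 of 1631 = 1223.25, rounded up to 1224, so 1,224 needed; 1,226 in favor. Satisfied.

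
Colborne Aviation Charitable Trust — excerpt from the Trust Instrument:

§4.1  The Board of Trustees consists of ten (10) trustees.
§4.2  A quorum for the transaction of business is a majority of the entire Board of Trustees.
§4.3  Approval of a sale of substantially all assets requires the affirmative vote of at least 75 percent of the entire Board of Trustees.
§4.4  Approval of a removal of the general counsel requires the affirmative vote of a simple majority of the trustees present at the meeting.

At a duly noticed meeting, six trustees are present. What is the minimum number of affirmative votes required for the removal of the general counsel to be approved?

4

The removal of the general counsel requires a majority of the trustees present (6).
A majority of 6 is 4.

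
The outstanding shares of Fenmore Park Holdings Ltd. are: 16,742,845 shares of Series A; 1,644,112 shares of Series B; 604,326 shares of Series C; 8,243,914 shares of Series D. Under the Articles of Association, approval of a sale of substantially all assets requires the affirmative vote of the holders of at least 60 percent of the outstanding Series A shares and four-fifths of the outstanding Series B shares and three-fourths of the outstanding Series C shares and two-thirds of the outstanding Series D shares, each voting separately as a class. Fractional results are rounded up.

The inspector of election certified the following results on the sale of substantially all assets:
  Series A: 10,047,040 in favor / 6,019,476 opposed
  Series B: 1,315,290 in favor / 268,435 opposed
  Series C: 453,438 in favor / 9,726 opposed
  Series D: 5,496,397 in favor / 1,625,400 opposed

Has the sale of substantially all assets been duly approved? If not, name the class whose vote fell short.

Series A: 3/5 of 16742845 = 10045707; 10,045,707 required, 10,047,040 in favor — approved.
Series B: 4/5 of 1644112 = 1315289.60, rounded up to 1315290; 1,315,290 required, 1,315,290 in favor — approved.
Series C: 3/4 of 604326 = 453244.50, rounded up to 453245; 453,245 required, 453,438 in favor — approved.
Series D: 2/3 of 8243914 = 5495942.67, rounded up to 5495943; 5,495,943 required, 5,496,397 in favor — approved.

Approved — every class gave the required vote.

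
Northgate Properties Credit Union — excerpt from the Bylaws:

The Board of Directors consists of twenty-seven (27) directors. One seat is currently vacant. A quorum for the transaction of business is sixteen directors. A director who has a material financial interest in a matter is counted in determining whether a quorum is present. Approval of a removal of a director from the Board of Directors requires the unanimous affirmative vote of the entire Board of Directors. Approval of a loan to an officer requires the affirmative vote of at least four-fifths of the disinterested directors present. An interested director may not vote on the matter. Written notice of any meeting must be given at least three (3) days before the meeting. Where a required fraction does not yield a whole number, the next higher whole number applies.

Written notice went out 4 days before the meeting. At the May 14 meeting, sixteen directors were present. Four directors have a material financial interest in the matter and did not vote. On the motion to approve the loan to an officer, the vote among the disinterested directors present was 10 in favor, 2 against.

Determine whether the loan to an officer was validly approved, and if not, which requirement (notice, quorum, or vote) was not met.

Notice: 4 days given; 3 required (4 ≥ 3). Satisfied.
Quorum: 16 present (interested directors count toward quorum); quorum is 16. Satisfied.
Vote: the loan to an officer requires four-fifths of the disinterested directors present (16 − 4 = 12). 4/5 of 12 = 9.60, rounded up to 10, so 10 affirmative votes are needed; 10 voted in favor. Satisfied.

Valid — all requirements satisfied.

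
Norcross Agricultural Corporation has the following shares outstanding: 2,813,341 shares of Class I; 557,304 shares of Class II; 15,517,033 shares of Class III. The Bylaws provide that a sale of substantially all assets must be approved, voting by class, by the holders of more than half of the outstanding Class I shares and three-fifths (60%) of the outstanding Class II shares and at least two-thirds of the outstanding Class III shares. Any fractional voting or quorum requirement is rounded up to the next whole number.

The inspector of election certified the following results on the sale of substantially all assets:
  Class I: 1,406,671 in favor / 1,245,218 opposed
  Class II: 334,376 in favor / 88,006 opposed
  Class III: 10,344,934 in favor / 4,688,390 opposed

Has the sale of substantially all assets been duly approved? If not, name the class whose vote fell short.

Class I: a majority of 2813341 is 1406671; 1,406,671 required, 1,406,671 in favor — approved.
Class II: 3/5 of 557304 = 334382.40, rounded up to 334383; 334,383 required, 334,376 in favor — not approved.
Class III: 2/3 of 15517033 = 10344688.67, rounded up to 10344689; 10,344,689 required, 10,344,934 in favor — approved.

Not approved — the Class II shares did not give the required vote.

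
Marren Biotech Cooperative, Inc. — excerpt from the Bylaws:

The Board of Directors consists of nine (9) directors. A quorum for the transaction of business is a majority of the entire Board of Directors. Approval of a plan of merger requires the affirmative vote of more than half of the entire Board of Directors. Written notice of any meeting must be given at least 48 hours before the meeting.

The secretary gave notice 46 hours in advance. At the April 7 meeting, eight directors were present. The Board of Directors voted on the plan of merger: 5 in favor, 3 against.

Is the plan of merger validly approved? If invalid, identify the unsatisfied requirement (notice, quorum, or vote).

Notice: 46 hours given; 48 required (46 < 48). Not satisfied.
Quorum: 8 present; quorum is 5. Satisfied.
Vote: the plan of merger requires a majority of the entire Board of Directors (9). A majority of 9 is 5, so 5 affirmative votes are needed; 5 voted in favor. Satisfied.

Invalid — notice requirement not satisfied.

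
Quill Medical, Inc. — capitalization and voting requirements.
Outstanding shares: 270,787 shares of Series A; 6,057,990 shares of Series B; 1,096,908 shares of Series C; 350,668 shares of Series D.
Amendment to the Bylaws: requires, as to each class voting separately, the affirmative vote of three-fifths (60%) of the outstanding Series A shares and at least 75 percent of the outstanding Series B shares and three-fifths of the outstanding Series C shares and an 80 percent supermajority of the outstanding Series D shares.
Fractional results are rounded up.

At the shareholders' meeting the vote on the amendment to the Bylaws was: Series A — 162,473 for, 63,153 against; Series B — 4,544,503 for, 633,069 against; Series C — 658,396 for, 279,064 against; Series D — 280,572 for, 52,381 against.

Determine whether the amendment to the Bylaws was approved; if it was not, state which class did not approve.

Approved — every class gave the required vote.

Series A: 3/5 of 270787 = 162472.20, rounded up to 162473; 162,473 required, 162,473 in favor — approved.
Series B: 3/4 of 6057990 = 4543492.50, rounded up to 4543493; 4,543,493 required, 4,544,503 in favor — approved.
Series C: 3/5 of 1096908 = 658144.80, rounded up to 658145; 658,145 required, 658,396 in favor — approved.
Series D: 4/5 of 350668 = 280534.40, rounded up to 280535; 280,535 required, 280,572 in favor — approved.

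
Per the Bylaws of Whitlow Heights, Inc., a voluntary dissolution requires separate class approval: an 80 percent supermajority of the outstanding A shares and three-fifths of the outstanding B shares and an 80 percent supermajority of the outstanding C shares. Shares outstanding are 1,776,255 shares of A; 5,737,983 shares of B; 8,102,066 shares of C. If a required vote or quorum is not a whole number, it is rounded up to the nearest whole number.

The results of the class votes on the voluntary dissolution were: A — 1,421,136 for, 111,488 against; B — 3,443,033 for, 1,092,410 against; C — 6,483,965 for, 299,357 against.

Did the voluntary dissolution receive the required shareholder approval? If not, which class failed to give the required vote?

A: 4/5 of 1776255 = 1421004; 1,421,004 required, 1,421,136 in favor — approved.
B: 3/5 of 5737983 = 3442789.80, rounded up to 3442790; 3,442,790 required, 3,443,033 in favor — approved.
C: 4/5 of 8102066 = 6481652.80, rounded up to 6481653; 6,481,653 required, 6,483,965 in favor — approved.

Approved — every class gave the required vote.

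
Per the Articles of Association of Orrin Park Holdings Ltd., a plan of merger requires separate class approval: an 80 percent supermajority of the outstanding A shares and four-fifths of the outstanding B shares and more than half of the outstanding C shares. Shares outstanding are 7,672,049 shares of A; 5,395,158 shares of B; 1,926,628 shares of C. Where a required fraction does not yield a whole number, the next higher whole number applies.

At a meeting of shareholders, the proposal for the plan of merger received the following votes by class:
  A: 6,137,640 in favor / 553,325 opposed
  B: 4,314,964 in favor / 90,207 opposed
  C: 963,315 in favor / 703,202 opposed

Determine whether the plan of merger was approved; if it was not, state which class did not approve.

A: 4/5 of 7672049 = 6137639.20, rounded up to 6137640; 6,137,640 required, 6,137,640 in favor — approved.
B: 4/5 of 5395158 = 4316126.40, rounded up to 4316127; 4,316,127 required, 4,314,964 in favor — not approved.
C: a majority of 1926628 is 963315; 963,315 required, 963,315 in favor — approved.

Not approved — the B shares did not give the required vote.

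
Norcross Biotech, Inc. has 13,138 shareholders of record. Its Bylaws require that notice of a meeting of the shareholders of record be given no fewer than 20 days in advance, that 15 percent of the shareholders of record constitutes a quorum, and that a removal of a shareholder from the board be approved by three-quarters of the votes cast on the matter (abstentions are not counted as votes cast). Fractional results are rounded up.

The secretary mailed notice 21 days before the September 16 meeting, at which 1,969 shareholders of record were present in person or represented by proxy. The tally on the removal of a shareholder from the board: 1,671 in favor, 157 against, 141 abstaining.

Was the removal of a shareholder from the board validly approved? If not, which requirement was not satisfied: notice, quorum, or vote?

Notice: 21 days given; 20 required. Satisfied.
Quorum: 15% of 13,138 = 1,970.70, rounded up to 1,971; 1,969 present. Not satisfied.
Vote: requires three-fourths of the votes cast (1,969 − 141 abstaining = 1,828); 3/4 of 1828 = 1371, so 1,371 needed; 1,671 in favor. Satisfied.

Invalid — quorum requirement not satisfied.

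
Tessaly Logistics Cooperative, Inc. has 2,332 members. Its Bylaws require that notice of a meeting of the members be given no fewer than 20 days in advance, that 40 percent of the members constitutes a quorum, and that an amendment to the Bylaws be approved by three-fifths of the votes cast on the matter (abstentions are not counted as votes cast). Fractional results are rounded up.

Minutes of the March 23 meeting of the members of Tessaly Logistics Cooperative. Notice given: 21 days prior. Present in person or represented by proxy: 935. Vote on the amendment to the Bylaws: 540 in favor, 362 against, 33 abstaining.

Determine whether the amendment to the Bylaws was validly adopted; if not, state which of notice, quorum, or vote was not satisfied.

Notice: 21 days given; 20 required. Satisfied.
Quorum: 40% of 2,332 = 932.80, rounded up to 933; 935 present. Satisfied.
Vote: requires three-fifths of the votes cast (935 − 33 abstaining = 902); 3/5 of 902 = 541.20, rounded up to 542, so 542 needed; 540 in favor. Not satisfied.

Invalid — vote requirement not satisfied.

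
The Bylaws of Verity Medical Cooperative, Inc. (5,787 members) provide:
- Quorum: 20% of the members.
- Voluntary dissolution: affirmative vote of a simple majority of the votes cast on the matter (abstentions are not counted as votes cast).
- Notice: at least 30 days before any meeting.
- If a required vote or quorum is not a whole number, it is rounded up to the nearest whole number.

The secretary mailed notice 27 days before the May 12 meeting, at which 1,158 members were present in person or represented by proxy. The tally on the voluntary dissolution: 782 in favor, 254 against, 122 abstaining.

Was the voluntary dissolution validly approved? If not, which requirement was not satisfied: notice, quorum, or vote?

Invalid — notice requirement not satisfied.

Notice: 27 days given; 30 required. Not satisfied.
Quorum: 20% of 5,787 = 1,157.40, rounded up to 1,158; 1,158 present. Satisfied.
Vote: requires a majority of the votes cast (1,158 − 122 abstaining = 1,036); a majority of 1036 is 519, so 519 needed; 782 in favor. Satisfied.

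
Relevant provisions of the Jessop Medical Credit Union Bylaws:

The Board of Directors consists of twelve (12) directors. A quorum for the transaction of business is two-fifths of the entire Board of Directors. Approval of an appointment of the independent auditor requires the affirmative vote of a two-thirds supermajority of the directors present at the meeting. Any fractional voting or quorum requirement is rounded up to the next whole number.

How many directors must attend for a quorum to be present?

2/5 of 12 = 4.80, rounded up to 5.

5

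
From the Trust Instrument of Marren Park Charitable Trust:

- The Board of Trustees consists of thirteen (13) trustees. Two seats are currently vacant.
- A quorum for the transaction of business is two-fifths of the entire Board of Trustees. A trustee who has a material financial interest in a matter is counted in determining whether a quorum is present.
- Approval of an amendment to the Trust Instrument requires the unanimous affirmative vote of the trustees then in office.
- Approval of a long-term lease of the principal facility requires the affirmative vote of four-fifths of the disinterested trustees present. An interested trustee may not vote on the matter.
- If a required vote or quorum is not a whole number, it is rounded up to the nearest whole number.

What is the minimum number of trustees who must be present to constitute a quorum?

2/5 of 13 = 5.20, rounded up to 6.

6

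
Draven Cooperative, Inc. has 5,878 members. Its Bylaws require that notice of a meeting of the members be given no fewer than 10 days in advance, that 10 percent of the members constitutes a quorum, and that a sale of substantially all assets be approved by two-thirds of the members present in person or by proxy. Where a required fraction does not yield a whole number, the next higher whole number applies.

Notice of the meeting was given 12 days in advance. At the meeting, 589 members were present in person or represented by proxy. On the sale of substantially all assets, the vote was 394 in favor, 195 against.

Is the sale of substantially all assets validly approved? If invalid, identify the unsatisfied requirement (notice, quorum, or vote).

Notice: 12 days given; 10 required. Satisfied.
Quorum: 10% of 5,878 = 587.80, rounded up to 588; 589 present. Satisfied.
Vote: requires two-thirds of those present (589); 2/3 of 589 = 392.67, rounded up to 393, so 393 needed; 394 in favor. Satisfied.

Valid — all requirements satisfied.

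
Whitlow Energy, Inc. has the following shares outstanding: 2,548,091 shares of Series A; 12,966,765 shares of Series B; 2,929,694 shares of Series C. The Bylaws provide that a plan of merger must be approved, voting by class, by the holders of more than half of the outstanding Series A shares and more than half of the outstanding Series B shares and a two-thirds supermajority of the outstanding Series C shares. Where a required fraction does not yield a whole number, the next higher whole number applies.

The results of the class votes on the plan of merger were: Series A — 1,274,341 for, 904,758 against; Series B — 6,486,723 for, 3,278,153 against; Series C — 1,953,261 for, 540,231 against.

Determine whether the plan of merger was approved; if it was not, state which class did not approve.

Approved — every class gave the required vote.

Series A: a majority of 2548091 is 1274046; 1,274,046 required, 1,274,341 in favor — approved.
Series B: a majority of 12966765 is 6483383; 6,483,383 required, 6,486,723 in favor — approved.
Series C: 2/3 of 2929694 = 1953129.33, rounded up to 1953130; 1,953,130 required, 1,953,261 in favor — approved.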